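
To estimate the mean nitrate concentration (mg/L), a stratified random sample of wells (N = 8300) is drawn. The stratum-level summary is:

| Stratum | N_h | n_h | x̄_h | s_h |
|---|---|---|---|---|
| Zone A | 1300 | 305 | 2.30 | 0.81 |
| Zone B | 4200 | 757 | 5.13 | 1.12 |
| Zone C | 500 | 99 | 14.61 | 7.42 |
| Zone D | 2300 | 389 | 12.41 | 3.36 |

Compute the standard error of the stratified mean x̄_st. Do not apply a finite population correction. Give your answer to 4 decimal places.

V̂(x̄_st) = Σ W_h² s_h²/n_h, with W_h = N_h/N and N = 8300:
  stratum Zone A: (1300/8300)²·0.81²/305 = 5.27717e-05
  stratum Zone B: (4200/8300)²·1.12²/757 = 0.000424309
  stratum Zone C: (500/8300)²·7.42²/99 = 0.00201816
  stratum Zone D: (2300/8300)²·3.36²/389 = 0.00222858
V̂(x̄_st) = 0.00472383
SE(x̄_st) = √0.00472383 = 0.0687301

SE(x̄_st) ≈ 0.0687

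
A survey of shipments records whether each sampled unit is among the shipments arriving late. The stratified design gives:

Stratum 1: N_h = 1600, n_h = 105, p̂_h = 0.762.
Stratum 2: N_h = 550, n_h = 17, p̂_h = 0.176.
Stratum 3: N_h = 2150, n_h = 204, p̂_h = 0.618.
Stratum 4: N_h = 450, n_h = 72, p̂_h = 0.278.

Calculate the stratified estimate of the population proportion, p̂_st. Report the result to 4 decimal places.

N = 4750; stratum weights W_h = N_h/N.
p̂_st = Σ W_h p̂_h = (1600·0.762 + 550·0.176 + 2150·0.618 + 450·0.278)/4750 = 0.58312

p̂_st ≈ 0.5831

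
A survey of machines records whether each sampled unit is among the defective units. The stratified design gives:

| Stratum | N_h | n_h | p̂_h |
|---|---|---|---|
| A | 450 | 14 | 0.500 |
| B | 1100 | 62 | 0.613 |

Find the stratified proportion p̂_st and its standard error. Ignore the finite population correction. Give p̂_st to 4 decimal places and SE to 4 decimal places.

p̂_st ≈ 0.5802, SE ≈ 0.0598

N = 1550; stratum weights W_h = N_h/N.
p̂_st = Σ W_h p̂_h = (450·0.500 + 1100·0.613)/1550 = 0.58019
V̂(p̂_st) = Σ W_h² p̂_h(1−p̂_h)/(n_h−1):
  stratum A: (450/1550)²·0.500·0.500/13 = 0.00162091
  stratum B: (1100/1550)²·0.613·0.387/61 = 0.00195868
V̂(p̂_st) = 0.00357959; SE = √V̂ = 0.0598297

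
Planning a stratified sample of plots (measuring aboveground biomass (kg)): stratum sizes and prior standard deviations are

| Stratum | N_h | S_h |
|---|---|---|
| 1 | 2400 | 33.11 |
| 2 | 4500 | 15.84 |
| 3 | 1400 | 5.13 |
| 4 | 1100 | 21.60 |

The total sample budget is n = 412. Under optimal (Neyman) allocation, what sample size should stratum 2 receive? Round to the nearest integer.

162

Neyman allocation: n_h = n · N_h S_h / Σ N_i S_i, with n = 412.
  stratum 1: N_h·S_h = 2400·33.11 = 79464.00
  stratum 2: N_h·S_h = 4500·15.84 = 71280.00
  stratum 3: N_h·S_h = 1400·5.13 = 7182.00
  stratum 4: N_h·S_h = 1100·21.60 = 23760.00
Σ N_h S_h = 181686.00
n for stratum 2 = 412·71280.00/181686.00 = 161.638 → 162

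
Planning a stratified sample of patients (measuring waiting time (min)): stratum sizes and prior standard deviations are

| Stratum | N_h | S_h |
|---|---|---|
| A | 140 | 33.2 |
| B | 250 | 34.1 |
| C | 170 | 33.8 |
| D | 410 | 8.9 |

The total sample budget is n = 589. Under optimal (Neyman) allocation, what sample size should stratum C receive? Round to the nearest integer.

150

Neyman allocation: n_h = n · N_h S_h / Σ N_i S_i, with n = 589.
  stratum A: N_h·S_h = 140·33.2 = 4648.00
  stratum B: N_h·S_h = 250·34.1 = 8525.00
  stratum C: N_h·S_h = 170·33.8 = 5746.00
  stratum D: N_h·S_h = 410·8.9 = 3649.00
Σ N_h S_h = 22568.00
n for stratum C = 589·5746.00/22568.00 = 149.964 → 150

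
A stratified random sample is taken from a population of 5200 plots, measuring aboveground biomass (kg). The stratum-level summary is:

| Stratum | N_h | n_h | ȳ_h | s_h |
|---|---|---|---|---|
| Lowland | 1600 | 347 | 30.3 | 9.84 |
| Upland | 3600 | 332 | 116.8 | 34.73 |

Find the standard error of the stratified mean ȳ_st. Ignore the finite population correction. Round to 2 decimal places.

V̂(ȳ_st) = Σ W_h² s_h²/n_h, with W_h = N_h/N and N = 5200:
  stratum Lowland: (1600/5200)²·9.84²/347 = 0.0264176
  stratum Upland: (3600/5200)²·34.73²/332 = 1.74128
V̂(ȳ_st) = 1.7677
SE(ȳ_st) = √1.7677 = 1.32955

SE(ȳ_st) ≈ 1.33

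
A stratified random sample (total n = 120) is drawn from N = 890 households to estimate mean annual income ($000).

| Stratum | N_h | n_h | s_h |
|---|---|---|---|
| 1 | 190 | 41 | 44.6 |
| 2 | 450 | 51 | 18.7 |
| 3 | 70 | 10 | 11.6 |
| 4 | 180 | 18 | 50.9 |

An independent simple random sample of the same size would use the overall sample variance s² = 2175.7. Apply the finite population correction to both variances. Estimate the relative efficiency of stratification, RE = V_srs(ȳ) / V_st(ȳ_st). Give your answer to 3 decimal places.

V̂(ȳ_st) = Σ W_h² (1 − n_h/N_h) s_h²/n_h, with W_h = N_h/N and N = 890:
  stratum 1: (190/890)²·(1 − 41/190)·44.6²/41 = 1.73399
  stratum 2: (450/890)²·(1 − 51/450)·18.7²/51 = 1.55424
  stratum 3: (70/890)²·(1 − 10/70)·11.6²/10 = 0.0713486
  stratum 4: (180/890)²·(1 − 18/180)·50.9²/18 = 5.29872
V_st = 8.65829
V_srs = (1 − 120/890)·2175.7/120 = 15.6862
Relative efficiency = V_srs / V_st = 15.6862/8.65829 = 1.8117

RE ≈ 1.812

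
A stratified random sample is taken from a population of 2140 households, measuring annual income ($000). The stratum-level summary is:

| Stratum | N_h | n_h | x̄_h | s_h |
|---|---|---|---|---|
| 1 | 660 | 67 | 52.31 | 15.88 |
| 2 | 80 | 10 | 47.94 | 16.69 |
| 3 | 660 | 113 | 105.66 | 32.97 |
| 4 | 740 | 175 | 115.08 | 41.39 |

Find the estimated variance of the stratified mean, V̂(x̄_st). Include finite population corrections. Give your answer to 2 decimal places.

V̂(x̄_st) = Σ W_h² (1 − n_h/N_h) s_h²/n_h, with W_h = N_h/N and N = 2140:
  stratum 1: (660/2140)²·(1 − 67/660)·15.88²/67 = 0.32166
  stratum 2: (80/2140)²·(1 − 10/80)·16.69²/10 = 0.0340622
  stratum 3: (660/2140)²·(1 − 113/660)·32.97²/113 = 0.758339
  stratum 4: (740/2140)²·(1 − 175/740)·41.39²/175 = 0.893728
V̂(x̄_st) = 2.00779

V̂(x̄_st) ≈ 2.01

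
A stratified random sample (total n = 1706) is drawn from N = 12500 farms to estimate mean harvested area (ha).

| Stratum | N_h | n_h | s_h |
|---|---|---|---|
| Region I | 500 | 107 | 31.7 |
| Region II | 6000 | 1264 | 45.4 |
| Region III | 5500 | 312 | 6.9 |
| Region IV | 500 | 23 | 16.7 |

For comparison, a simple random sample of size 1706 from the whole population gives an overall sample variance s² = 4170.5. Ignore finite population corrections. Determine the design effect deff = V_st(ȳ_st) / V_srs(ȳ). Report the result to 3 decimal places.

deff ≈ 0.180

V̂(ȳ_st) = Σ W_h² s_h²/n_h, with W_h = N_h/N and N = 12500:
  stratum Region I: (500/12500)²·31.7²/107 = 0.0150264
  stratum Region II: (6000/12500)²·45.4²/1264 = 0.375705
  stratum Region III: (5500/12500)²·6.9²/312 = 0.0295426
  stratum Region IV: (500/12500)²·16.7²/23 = 0.019401
V_st = 0.439675
V_srs = s²/n = 4170.5/1706 = 2.44461
deff = V_st / V_srs = 0.439675/2.44461 = 0.1799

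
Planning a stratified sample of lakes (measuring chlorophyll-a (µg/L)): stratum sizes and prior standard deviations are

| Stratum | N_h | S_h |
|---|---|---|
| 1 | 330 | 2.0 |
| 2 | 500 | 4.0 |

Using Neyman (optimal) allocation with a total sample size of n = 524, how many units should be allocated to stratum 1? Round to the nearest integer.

Neyman allocation: n_h = n · N_h S_h / Σ N_i S_i, with n = 524.
  stratum 1: N_h·S_h = 330·2.0 = 660.00
  stratum 2: N_h·S_h = 500·4.0 = 2000.00
Σ N_h S_h = 2660.00
n for stratum 1 = 524·660.00/2660.00 = 130.015 → 130

130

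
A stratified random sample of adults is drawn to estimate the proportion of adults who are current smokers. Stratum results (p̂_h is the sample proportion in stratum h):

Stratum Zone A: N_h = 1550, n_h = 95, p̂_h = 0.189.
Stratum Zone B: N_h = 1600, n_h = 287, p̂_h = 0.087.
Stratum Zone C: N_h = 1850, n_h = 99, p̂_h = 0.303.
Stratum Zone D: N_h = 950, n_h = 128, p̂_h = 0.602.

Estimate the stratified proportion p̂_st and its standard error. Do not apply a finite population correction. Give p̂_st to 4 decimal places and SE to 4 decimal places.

p̂_st ≈ 0.2630, SE ≈ 0.0197

N = 5950; stratum weights W_h = N_h/N.
p̂_st = Σ W_h p̂_h = (1550·0.189 + 1600·0.087 + 1850·0.303 + 950·0.602)/5950 = 0.26296
V̂(p̂_st) = Σ W_h² p̂_h(1−p̂_h)/(n_h−1):
  stratum Zone A: (1550/5950)²·0.189·0.811/94 = 0.000110658
  stratum Zone B: (1600/5950)²·0.087·0.913/286 = 2.00831e-05
  stratum Zone C: (1850/5950)²·0.303·0.697/98 = 0.000208333
  stratum Zone D: (950/5950)²·0.602·0.398/127 = 4.80938e-05
V̂(p̂_st) = 0.000387169; SE = √V̂ = 0.0196766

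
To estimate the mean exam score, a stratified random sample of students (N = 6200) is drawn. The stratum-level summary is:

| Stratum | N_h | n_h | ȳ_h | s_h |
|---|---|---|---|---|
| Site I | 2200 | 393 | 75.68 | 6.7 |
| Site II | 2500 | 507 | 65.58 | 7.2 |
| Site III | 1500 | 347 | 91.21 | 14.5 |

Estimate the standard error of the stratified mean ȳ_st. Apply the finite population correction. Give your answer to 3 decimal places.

SE(ȳ_st) ≈ 0.229

V̂(ȳ_st) = Σ W_h² (1 − n_h/N_h) s_h²/n_h, with W_h = N_h/N and N = 6200:
  stratum Site I: (2200/6200)²·(1 − 393/2200)·6.7²/393 = 0.0118128
  stratum Site II: (2500/6200)²·(1 − 507/2500)·7.2²/507 = 0.0132532
  stratum Site III: (1500/6200)²·(1 − 347/1500)·14.5²/347 = 0.0272611
V̂(ȳ_st) = 0.0523272
SE(ȳ_st) = √0.0523272 = 0.228751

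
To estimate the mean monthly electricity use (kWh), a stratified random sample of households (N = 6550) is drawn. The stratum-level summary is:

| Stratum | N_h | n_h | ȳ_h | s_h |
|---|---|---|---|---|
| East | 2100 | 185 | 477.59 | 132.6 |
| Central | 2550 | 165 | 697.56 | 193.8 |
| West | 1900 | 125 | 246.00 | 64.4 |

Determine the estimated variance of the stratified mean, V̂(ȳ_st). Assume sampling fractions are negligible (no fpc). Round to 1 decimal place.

V̂(ȳ_st) = Σ W_h² s_h²/n_h, with W_h = N_h/N and N = 6550:
  stratum East: (2100/6550)²·132.6²/185 = 9.76948
  stratum Central: (2550/6550)²·193.8²/165 = 34.5002
  stratum West: (1900/6550)²·64.4²/125 = 2.79181
V̂(ȳ_st) = 47.0615

V̂(ȳ_st) ≈ 47.1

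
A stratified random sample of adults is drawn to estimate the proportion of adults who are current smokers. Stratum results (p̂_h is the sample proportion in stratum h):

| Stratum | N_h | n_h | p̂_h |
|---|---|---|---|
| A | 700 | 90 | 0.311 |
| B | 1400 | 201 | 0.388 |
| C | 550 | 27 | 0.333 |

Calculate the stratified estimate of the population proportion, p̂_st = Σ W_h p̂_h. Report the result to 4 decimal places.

N = 2650; stratum weights W_h = N_h/N.
p̂_st = Σ W_h p̂_h = (700·0.311 + 1400·0.388 + 550·0.333)/2650 = 0.35625

p̂_st ≈ 0.3562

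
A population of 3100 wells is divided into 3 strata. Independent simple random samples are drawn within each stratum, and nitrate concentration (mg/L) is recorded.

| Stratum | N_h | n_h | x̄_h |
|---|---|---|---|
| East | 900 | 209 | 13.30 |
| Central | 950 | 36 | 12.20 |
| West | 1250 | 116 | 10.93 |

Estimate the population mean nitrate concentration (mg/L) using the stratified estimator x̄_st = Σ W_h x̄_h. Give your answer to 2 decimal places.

x̄_st ≈ 12.01

N = Σ N_h = 3100. Stratum weights W_h = N_h/N.
x̄_st = (900·13.30 + 950·12.20 + 1250·10.93) / 3100 = 12.0073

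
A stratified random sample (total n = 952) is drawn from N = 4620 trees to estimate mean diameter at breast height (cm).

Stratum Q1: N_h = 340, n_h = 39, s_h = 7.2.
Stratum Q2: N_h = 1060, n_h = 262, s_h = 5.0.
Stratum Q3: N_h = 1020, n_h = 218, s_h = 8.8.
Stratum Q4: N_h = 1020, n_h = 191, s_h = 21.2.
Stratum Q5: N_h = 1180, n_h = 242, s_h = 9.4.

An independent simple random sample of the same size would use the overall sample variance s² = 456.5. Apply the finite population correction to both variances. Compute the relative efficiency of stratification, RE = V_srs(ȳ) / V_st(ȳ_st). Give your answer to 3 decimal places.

V̂(ȳ_st) = Σ W_h² (1 − n_h/N_h) s_h²/n_h, with W_h = N_h/N and N = 4620:
  stratum Q1: (340/4620)²·(1 − 39/340)·7.2²/39 = 0.00637326
  stratum Q2: (1060/4620)²·(1 − 262/1060)·5.0²/262 = 0.00378149
  stratum Q3: (1020/4620)²·(1 − 218/1020)·8.8²/218 = 0.0136144
  stratum Q4: (1020/4620)²·(1 − 191/1020)·21.2²/191 = 0.09322
  stratum Q5: (1180/4620)²·(1 − 242/1180)·9.4²/242 = 0.018934
V_st = 0.135923
V_srs = (1 − 952/4620)·456.5/952 = 0.380707
Relative efficiency = V_srs / V_st = 0.380707/0.135923 = 2.8009

RE ≈ 2.801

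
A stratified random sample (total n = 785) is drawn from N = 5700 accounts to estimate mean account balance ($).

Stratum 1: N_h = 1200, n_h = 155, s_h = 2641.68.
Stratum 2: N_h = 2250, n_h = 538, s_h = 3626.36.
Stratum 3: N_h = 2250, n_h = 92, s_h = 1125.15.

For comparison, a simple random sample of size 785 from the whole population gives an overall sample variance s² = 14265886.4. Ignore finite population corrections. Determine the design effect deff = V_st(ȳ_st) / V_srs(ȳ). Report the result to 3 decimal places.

deff ≈ 0.437

V̂(ȳ_st) = Σ W_h² s_h²/n_h, with W_h = N_h/N and N = 5700:
  stratum 1: (1200/5700)²·2641.68²/155 = 1995.45
  stratum 2: (2250/5700)²·3626.36²/538 = 3808.68
  stratum 3: (2250/5700)²·1125.15²/92 = 2144.12
V_st = 7948.25
V_srs = s²/n = 14265886.4/785 = 18173.1
deff = V_st / V_srs = 7948.25/18173.1 = 0.4374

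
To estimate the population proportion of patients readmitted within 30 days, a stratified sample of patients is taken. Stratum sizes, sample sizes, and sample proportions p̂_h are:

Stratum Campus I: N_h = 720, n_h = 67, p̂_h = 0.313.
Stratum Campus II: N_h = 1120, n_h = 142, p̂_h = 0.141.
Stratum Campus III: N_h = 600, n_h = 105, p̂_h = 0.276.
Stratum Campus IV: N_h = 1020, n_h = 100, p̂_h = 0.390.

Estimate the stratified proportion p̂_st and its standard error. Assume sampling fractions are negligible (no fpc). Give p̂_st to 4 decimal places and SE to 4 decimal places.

N = 3460; stratum weights W_h = N_h/N.
p̂_st = Σ W_h p̂_h = (720·0.313 + 1120·0.141 + 600·0.276 + 1020·0.390)/3460 = 0.27361
V̂(p̂_st) = Σ W_h² p̂_h(1−p̂_h)/(n_h−1):
  stratum Campus I: (720/3460)²·0.313·0.687/66 = 0.000141081
  stratum Campus II: (1120/3460)²·0.141·0.859/141 = 9.00072e-05
  stratum Campus III: (600/3460)²·0.276·0.724/104 = 5.77783e-05
  stratum Campus IV: (1020/3460)²·0.390·0.610/99 = 0.000208837
V̂(p̂_st) = 0.000497704; SE = √V̂ = 0.0223093

p̂_st ≈ 0.2736, SE ≈ 0.0223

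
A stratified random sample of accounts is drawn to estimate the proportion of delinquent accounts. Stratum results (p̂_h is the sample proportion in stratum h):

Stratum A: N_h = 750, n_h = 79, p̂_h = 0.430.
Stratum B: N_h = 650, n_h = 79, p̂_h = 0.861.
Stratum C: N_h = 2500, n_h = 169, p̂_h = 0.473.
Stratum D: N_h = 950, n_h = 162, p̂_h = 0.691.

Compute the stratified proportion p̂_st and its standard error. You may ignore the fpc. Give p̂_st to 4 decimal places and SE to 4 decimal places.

p̂_st ≈ 0.5611, SE ≈ 0.0234

N = 4850; stratum weights W_h = N_h/N.
p̂_st = Σ W_h p̂_h = (750·0.430 + 650·0.861 + 2500·0.473 + 950·0.691)/4850 = 0.56105
V̂(p̂_st) = Σ W_h² p̂_h(1−p̂_h)/(n_h−1):
  stratum A: (750/4850)²·0.430·0.570/78 = 7.51429e-05
  stratum B: (650/4850)²·0.861·0.139/78 = 2.75592e-05
  stratum C: (2500/4850)²·0.473·0.527/168 = 0.000394238
  stratum D: (950/4850)²·0.691·0.309/161 = 5.08832e-05
V̂(p̂_st) = 0.000547824; SE = √V̂ = 0.0234056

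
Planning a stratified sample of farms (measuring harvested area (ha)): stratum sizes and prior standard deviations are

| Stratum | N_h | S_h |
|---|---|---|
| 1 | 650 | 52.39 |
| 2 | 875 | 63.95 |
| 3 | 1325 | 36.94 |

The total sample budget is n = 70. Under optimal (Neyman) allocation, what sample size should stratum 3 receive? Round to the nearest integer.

Neyman allocation: n_h = n · N_h S_h / Σ N_i S_i, with n = 70.
  stratum 1: N_h·S_h = 650·52.39 = 34053.50
  stratum 2: N_h·S_h = 875·63.95 = 55956.25
  stratum 3: N_h·S_h = 1325·36.94 = 48945.50
Σ N_h S_h = 138955.25
n for stratum 3 = 70·48945.50/138955.25 = 24.657 → 25

25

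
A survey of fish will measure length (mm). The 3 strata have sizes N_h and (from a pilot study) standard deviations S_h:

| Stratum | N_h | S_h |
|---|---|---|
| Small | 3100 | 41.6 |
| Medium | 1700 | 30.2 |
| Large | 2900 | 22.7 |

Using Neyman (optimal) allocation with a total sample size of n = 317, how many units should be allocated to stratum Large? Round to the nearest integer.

85

Neyman allocation: n_h = n · N_h S_h / Σ N_i S_i, with n = 317.
  stratum Small: N_h·S_h = 3100·41.6 = 128960.00
  stratum Medium: N_h·S_h = 1700·30.2 = 51340.00
  stratum Large: N_h·S_h = 2900·22.7 = 65830.00
Σ N_h S_h = 246130.00
n for stratum Large = 317·65830.00/246130.00 = 84.785 → 85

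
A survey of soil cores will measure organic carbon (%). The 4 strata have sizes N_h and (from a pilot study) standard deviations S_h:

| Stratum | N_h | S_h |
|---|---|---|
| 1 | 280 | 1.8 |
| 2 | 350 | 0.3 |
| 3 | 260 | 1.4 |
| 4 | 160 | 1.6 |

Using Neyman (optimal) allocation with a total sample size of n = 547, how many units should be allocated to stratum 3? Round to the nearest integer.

162

Neyman allocation: n_h = n · N_h S_h / Σ N_i S_i, with n = 547.
  stratum 1: N_h·S_h = 280·1.8 = 504.00
  stratum 2: N_h·S_h = 350·0.3 = 105.00
  stratum 3: N_h·S_h = 260·1.4 = 364.00
  stratum 4: N_h·S_h = 160·1.6 = 256.00
Σ N_h S_h = 1229.00
n for stratum 3 = 547·364.00/1229.00 = 162.008 → 162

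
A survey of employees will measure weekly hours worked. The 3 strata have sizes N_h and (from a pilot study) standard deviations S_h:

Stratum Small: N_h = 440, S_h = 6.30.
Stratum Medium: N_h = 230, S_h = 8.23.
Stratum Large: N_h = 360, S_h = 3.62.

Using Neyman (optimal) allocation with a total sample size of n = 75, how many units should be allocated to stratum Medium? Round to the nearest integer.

Neyman allocation: n_h = n · N_h S_h / Σ N_i S_i, with n = 75.
  stratum Small: N_h·S_h = 440·6.30 = 2772.00
  stratum Medium: N_h·S_h = 230·8.23 = 1892.90
  stratum Large: N_h·S_h = 360·3.62 = 1303.20
Σ N_h S_h = 5968.10
n for stratum Medium = 75·1892.90/5968.10 = 23.788 → 24

24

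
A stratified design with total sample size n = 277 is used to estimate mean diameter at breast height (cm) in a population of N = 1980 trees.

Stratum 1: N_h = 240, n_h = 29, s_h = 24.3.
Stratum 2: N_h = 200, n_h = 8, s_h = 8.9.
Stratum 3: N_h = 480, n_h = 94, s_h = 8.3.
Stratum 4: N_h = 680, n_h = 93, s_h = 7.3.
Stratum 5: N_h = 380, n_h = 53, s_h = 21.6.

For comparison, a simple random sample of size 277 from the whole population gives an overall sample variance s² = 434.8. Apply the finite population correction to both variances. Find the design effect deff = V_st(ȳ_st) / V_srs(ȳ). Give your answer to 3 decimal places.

deff ≈ 0.542

V̂(ȳ_st) = Σ W_h² (1 − n_h/N_h) s_h²/n_h, with W_h = N_h/N and N = 1980:
  stratum 1: (240/1980)²·(1 − 29/240)·24.3²/29 = 0.263013
  stratum 2: (200/1980)²·(1 − 8/200)·8.9²/8 = 0.0969819
  stratum 3: (480/1980)²·(1 − 94/480)·8.3²/94 = 0.0346359
  stratum 4: (680/1980)²·(1 − 93/680)·7.3²/93 = 0.0583417
  stratum 5: (380/1980)²·(1 − 53/380)·21.6²/53 = 0.279018
V_st = 0.731991
V_srs = (1 − 277/1980)·434.8/277 = 1.35008
deff = V_st / V_srs = 0.731991/1.35008 = 0.5422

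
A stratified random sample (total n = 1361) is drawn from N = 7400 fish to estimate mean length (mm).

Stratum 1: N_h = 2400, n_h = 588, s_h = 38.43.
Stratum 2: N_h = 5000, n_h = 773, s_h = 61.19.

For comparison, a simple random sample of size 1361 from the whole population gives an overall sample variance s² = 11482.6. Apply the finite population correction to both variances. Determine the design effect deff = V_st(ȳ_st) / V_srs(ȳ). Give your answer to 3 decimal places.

deff ≈ 0.300

V̂(ȳ_st) = Σ W_h² (1 − n_h/N_h) s_h²/n_h, with W_h = N_h/N and N = 7400:
  stratum 1: (2400/7400)²·(1 − 588/2400)·38.43²/588 = 0.199466
  stratum 2: (5000/7400)²·(1 − 773/5000)·61.19²/773 = 1.86948
V_st = 2.06894
V_srs = (1 − 1361/7400)·11482.6/1361 = 6.88518
deff = V_st / V_srs = 2.06894/6.88518 = 0.3005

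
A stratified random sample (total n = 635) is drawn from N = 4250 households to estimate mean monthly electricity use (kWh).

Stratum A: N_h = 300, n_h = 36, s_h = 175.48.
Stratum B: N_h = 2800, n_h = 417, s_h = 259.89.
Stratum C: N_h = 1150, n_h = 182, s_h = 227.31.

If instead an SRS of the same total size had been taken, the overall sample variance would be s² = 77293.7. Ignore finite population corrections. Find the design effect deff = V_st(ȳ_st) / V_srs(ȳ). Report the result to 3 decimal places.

V̂(ȳ_st) = Σ W_h² s_h²/n_h, with W_h = N_h/N and N = 4250:
  stratum A: (300/4250)²·175.48²/36 = 4.26204
  stratum B: (2800/4250)²·259.89²/417 = 70.3042
  stratum C: (1150/4250)²·227.31²/182 = 20.7866
V_st = 95.3528
V_srs = s²/n = 77293.7/635 = 121.722
deff = V_st / V_srs = 95.3528/121.722 = 0.7834

deff ≈ 0.783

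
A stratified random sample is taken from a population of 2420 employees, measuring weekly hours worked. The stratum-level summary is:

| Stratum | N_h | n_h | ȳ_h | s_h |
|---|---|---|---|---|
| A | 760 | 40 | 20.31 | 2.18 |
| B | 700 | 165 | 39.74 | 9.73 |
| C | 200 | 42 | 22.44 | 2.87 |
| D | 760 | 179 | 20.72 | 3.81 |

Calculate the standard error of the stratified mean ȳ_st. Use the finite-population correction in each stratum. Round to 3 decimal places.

V̂(ȳ_st) = Σ W_h² (1 − n_h/N_h) s_h²/n_h, with W_h = N_h/N and N = 2420:
  stratum A: (760/2420)²·(1 − 40/760)·2.18²/40 = 0.0111012
  stratum B: (700/2420)²·(1 − 165/700)·9.73²/165 = 0.0366913
  stratum C: (200/2420)²·(1 − 42/200)·2.87²/42 = 0.00105821
  stratum D: (760/2420)²·(1 − 179/760)·3.81²/179 = 0.00611443
V̂(ȳ_st) = 0.0549651
SE(ȳ_st) = √0.0549651 = 0.234446

SE(ȳ_st) ≈ 0.234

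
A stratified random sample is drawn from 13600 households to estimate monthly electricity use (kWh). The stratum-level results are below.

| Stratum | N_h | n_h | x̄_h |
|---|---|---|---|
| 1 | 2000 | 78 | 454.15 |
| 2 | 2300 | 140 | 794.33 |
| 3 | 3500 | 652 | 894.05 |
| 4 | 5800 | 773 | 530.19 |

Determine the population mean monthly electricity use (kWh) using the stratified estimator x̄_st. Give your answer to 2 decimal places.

N = Σ N_h = 13600. Stratum weights W_h = N_h/N.
x̄_st = (2000·454.15 + 2300·794.33 + 3500·894.05 + 5800·530.19) / 13600 = 657.3188

x̄_st ≈ 657.32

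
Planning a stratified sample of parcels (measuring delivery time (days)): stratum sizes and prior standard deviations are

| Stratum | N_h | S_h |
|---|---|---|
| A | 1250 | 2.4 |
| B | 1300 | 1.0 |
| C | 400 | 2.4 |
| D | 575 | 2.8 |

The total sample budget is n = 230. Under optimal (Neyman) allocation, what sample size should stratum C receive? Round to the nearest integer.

Neyman allocation: n_h = n · N_h S_h / Σ N_i S_i, with n = 230.
  stratum A: N_h·S_h = 1250·2.4 = 3000.00
  stratum B: N_h·S_h = 1300·1.0 = 1300.00
  stratum C: N_h·S_h = 400·2.4 = 960.00
  stratum D: N_h·S_h = 575·2.8 = 1610.00
Σ N_h S_h = 6870.00
n for stratum C = 230·960.00/6870.00 = 32.140 → 32

32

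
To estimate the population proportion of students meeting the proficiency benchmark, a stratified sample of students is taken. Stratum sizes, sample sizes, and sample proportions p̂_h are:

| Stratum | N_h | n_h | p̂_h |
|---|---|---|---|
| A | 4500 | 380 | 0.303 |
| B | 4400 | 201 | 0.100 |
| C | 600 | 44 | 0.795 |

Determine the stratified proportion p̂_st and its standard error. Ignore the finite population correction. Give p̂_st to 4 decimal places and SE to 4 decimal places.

N = 9500; stratum weights W_h = N_h/N.
p̂_st = Σ W_h p̂_h = (4500·0.303 + 4400·0.100 + 600·0.795)/9500 = 0.24005
V̂(p̂_st) = Σ W_h² p̂_h(1−p̂_h)/(n_h−1):
  stratum A: (4500/9500)²·0.303·0.697/379 = 0.00012503
  stratum B: (4400/9500)²·0.100·0.900/200 = 9.65319e-05
  stratum C: (600/9500)²·0.795·0.205/43 = 1.51185e-05
V̂(p̂_st) = 0.00023668; SE = √V̂ = 0.0153844

p̂_st ≈ 0.2401, SE ≈ 0.0154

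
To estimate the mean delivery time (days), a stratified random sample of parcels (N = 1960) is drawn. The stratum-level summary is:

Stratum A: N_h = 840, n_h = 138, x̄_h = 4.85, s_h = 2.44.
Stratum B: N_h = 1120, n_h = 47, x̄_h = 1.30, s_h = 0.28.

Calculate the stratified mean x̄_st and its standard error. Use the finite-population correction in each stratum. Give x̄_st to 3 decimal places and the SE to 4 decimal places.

x̄_st ≈ 2.821, SE ≈ 0.0845

x̄_st = Σ W_h x̄_h = (840·4.85 + 1120·1.30)/1960 = 2.82143
V̂(x̄_st) = Σ W_h² (1 − n_h/N_h) s_h²/n_h, with W_h = N_h/N and N = 1960:
  stratum A: (840/1960)²·(1 − 138/840)·2.44²/138 = 0.00662224
  stratum B: (1120/1960)²·(1 − 47/1120)·0.28²/47 = 0.000521824
V̂(x̄_st) = 0.00714406
SE(x̄_st) = √0.00714406 = 0.0845226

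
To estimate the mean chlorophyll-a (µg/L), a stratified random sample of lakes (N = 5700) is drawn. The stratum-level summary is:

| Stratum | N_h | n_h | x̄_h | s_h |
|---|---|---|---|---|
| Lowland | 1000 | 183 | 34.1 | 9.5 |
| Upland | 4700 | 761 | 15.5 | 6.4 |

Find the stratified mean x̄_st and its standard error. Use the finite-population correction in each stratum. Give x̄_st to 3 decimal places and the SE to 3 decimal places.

x̄_st ≈ 18.763, SE ≈ 0.208

x̄_st = Σ W_h x̄_h = (1000·34.1 + 4700·15.5)/5700 = 18.76316
V̂(x̄_st) = Σ W_h² (1 − n_h/N_h) s_h²/n_h, with W_h = N_h/N and N = 5700:
  stratum Lowland: (1000/5700)²·(1 − 183/1000)·9.5²/183 = 0.0124013
  stratum Upland: (4700/5700)²·(1 − 761/4700)·6.4²/761 = 0.0306697
V̂(x̄_st) = 0.043071
SE(x̄_st) = √0.043071 = 0.207536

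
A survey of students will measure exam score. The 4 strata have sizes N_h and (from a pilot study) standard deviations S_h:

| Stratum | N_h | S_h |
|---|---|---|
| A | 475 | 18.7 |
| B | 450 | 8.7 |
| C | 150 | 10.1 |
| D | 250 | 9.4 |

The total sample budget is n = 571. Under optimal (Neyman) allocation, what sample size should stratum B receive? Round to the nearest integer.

Neyman allocation: n_h = n · N_h S_h / Σ N_i S_i, with n = 571.
  stratum A: N_h·S_h = 475·18.7 = 8882.50
  stratum B: N_h·S_h = 450·8.7 = 3915.00
  stratum C: N_h·S_h = 150·10.1 = 1515.00
  stratum D: N_h·S_h = 250·9.4 = 2350.00
Σ N_h S_h = 16662.50
n for stratum B = 571·3915.00/16662.50 = 134.161 → 134

134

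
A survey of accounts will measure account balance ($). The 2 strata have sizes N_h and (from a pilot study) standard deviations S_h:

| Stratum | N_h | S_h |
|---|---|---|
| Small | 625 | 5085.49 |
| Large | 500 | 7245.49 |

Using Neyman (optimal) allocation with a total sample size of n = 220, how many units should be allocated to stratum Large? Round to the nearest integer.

Neyman allocation: n_h = n · N_h S_h / Σ N_i S_i, with n = 220.
  stratum Small: N_h·S_h = 625·5085.49 = 3178431.25
  stratum Large: N_h·S_h = 500·7245.49 = 3622745.00
Σ N_h S_h = 6801176.25
n for stratum Large = 220·3622745.00/6801176.25 = 117.186 → 117

117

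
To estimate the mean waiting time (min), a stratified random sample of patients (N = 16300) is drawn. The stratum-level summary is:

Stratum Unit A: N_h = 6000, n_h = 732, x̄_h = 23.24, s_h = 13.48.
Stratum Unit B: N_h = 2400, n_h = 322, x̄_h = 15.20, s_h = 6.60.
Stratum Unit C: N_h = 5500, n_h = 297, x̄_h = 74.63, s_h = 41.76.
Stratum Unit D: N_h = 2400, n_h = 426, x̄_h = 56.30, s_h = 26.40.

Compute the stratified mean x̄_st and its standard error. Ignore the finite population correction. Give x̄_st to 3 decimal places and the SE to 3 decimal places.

x̄_st = Σ W_h x̄_h = (6000·23.24 + 2400·15.20 + 5500·74.63 + 2400·56.30)/16300 = 44.26411
V̂(x̄_st) = Σ W_h² s_h²/n_h, with W_h = N_h/N and N = 16300:
  stratum Unit A: (6000/16300)²·13.48²/732 = 0.0336354
  stratum Unit B: (2400/16300)²·6.60²/322 = 0.00293278
  stratum Unit C: (5500/16300)²·41.76²/297 = 0.66852
  stratum Unit D: (2400/16300)²·26.40²/426 = 0.0354687
V̂(x̄_st) = 0.740557
SE(x̄_st) = √0.740557 = 0.860556

x̄_st ≈ 44.264, SE ≈ 0.861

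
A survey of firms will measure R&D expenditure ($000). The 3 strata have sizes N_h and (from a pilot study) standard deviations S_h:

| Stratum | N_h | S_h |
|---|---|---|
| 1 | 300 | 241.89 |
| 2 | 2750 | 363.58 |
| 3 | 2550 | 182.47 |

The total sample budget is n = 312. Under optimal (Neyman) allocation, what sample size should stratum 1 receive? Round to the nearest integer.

Neyman allocation: n_h = n · N_h S_h / Σ N_i S_i, with n = 312.
  stratum 1: N_h·S_h = 300·241.89 = 72567.00
  stratum 2: N_h·S_h = 2750·363.58 = 999845.00
  stratum 3: N_h·S_h = 2550·182.47 = 465298.50
Σ N_h S_h = 1537710.50
n for stratum 1 = 312·72567.00/1537710.50 = 14.724 → 15

15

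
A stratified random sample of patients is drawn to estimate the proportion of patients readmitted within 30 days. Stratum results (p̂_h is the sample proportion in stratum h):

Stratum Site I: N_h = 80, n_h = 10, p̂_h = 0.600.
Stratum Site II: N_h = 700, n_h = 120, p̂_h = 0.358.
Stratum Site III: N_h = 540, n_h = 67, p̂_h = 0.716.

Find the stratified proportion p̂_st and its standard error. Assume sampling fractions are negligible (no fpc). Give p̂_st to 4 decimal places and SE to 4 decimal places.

N = 1320; stratum weights W_h = N_h/N.
p̂_st = Σ W_h p̂_h = (80·0.600 + 700·0.358 + 540·0.716)/1320 = 0.51912
V̂(p̂_st) = Σ W_h² p̂_h(1−p̂_h)/(n_h−1):
  stratum Site I: (80/1320)²·0.600·0.400/9 = 9.79492e-05
  stratum Site II: (700/1320)²·0.358·0.642/119 = 0.000543149
  stratum Site III: (540/1320)²·0.716·0.284/66 = 0.000515617
V̂(p̂_st) = 0.00115672; SE = √V̂ = 0.0340105

p̂_st ≈ 0.5191, SE ≈ 0.0340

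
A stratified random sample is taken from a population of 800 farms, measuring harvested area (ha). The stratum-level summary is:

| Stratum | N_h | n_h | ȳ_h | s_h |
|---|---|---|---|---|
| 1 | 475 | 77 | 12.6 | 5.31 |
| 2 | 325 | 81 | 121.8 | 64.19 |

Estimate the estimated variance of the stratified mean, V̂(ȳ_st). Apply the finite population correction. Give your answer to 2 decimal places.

V̂(ȳ_st) ≈ 6.41

V̂(ȳ_st) = Σ W_h² (1 − n_h/N_h) s_h²/n_h, with W_h = N_h/N and N = 800:
  stratum 1: (475/800)²·(1 − 77/475)·5.31²/77 = 0.108167
  stratum 2: (325/800)²·(1 − 81/325)·64.19²/81 = 6.30294
V̂(ȳ_st) = 6.4111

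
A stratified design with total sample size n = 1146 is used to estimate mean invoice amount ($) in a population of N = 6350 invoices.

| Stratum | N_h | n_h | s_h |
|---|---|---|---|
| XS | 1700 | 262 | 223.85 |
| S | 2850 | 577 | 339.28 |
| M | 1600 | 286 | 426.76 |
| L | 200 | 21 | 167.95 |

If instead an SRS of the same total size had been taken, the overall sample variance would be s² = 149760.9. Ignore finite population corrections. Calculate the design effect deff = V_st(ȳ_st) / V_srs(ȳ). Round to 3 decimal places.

V̂(ȳ_st) = Σ W_h² s_h²/n_h, with W_h = N_h/N and N = 6350:
  stratum XS: (1700/6350)²·223.85²/262 = 13.7077
  stratum S: (2850/6350)²·339.28²/577 = 40.1868
  stratum M: (1600/6350)²·426.76²/286 = 40.4291
  stratum L: (200/6350)²·167.95²/21 = 1.33246
V_st = 95.656
V_srs = s²/n = 149760.9/1146 = 130.681
deff = V_st / V_srs = 95.656/130.681 = 0.7320

deff ≈ 0.732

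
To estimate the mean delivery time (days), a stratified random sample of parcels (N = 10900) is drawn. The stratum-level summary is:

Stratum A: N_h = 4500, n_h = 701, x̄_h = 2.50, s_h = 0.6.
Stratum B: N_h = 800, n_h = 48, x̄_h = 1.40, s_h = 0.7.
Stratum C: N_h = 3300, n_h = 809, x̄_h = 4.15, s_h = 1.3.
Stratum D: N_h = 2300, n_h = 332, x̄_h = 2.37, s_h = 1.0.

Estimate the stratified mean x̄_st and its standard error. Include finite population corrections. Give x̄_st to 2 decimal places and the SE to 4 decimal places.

x̄_st = Σ W_h x̄_h = (4500·2.50 + 800·1.40 + 3300·4.15 + 2300·2.37)/10900 = 2.89138
V̂(x̄_st) = Σ W_h² (1 − n_h/N_h) s_h²/n_h, with W_h = N_h/N and N = 10900:
  stratum A: (4500/10900)²·(1 − 701/4500)·0.6²/701 = 7.38947e-05
  stratum B: (800/10900)²·(1 − 48/800)·0.7²/48 = 5.16904e-05
  stratum C: (3300/10900)²·(1 − 809/3300)·1.3²/809 = 0.000144535
  stratum D: (2300/10900)²·(1 − 332/2300)·1.0²/332 = 0.000114752
V̂(x̄_st) = 0.000384872
SE(x̄_st) = √0.000384872 = 0.0196182

x̄_st ≈ 2.89, SE ≈ 0.0196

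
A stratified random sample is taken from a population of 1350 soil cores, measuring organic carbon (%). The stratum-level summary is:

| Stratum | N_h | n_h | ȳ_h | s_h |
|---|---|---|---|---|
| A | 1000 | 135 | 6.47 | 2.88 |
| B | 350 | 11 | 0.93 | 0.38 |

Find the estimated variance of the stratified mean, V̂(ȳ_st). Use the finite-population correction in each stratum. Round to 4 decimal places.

V̂(ȳ_st) = Σ W_h² (1 − n_h/N_h) s_h²/n_h, with W_h = N_h/N and N = 1350:
  stratum A: (1000/1350)²·(1 − 135/1000)·2.88²/135 = 0.0291608
  stratum B: (350/1350)²·(1 − 11/350)·0.38²/11 = 0.000854623
V̂(ȳ_st) = 0.0300154

V̂(ȳ_st) ≈ 0.0300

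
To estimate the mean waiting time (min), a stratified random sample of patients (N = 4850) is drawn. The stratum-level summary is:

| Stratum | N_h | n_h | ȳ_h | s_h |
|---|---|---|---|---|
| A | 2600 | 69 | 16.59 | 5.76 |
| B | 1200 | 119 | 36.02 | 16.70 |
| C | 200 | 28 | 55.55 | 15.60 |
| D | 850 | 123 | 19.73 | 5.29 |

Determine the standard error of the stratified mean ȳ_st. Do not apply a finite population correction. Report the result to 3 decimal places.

SE(ȳ_st) ≈ 0.551

V̂(ȳ_st) = Σ W_h² s_h²/n_h, with W_h = N_h/N and N = 4850:
  stratum A: (2600/4850)²·5.76²/69 = 0.138184
  stratum B: (1200/4850)²·16.70²/119 = 0.143471
  stratum C: (200/4850)²·15.60²/28 = 0.0147798
  stratum D: (850/4850)²·5.29²/123 = 0.00698812
V̂(ȳ_st) = 0.303424
SE(ȳ_st) = √0.303424 = 0.550839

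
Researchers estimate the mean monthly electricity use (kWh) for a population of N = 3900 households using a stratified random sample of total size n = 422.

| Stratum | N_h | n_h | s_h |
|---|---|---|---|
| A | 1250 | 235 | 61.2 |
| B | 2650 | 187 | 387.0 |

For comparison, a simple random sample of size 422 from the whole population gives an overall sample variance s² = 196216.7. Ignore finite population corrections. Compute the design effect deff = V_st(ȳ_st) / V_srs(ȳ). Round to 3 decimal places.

deff ≈ 0.799

V̂(ȳ_st) = Σ W_h² s_h²/n_h, with W_h = N_h/N and N = 3900:
  stratum A: (1250/3900)²·61.2²/235 = 1.63729
  stratum B: (2650/3900)²·387.0²/187 = 369.78
V_st = 371.417
V_srs = s²/n = 196216.7/422 = 464.968
deff = V_st / V_srs = 371.417/464.968 = 0.7988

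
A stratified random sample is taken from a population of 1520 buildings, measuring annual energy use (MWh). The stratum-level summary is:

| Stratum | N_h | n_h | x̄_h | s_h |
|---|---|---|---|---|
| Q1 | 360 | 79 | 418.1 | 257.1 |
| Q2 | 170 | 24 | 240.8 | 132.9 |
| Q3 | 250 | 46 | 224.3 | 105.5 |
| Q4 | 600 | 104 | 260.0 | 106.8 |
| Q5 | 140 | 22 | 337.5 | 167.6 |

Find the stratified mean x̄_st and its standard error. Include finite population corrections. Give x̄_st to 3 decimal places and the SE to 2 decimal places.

x̄_st ≈ 296.564, SE ≈ 8.55

x̄_st = Σ W_h x̄_h = (360·418.1 + 170·240.8 + 250·224.3 + 600·260.0 + 140·337.5)/1520 = 296.56382
V̂(x̄_st) = Σ W_h² (1 − n_h/N_h) s_h²/n_h, with W_h = N_h/N and N = 1520:
  stratum Q1: (360/1520)²·(1 − 79/360)·257.1²/79 = 36.6352
  stratum Q2: (170/1520)²·(1 − 24/170)·132.9²/24 = 7.90594
  stratum Q3: (250/1520)²·(1 − 46/250)·105.5²/46 = 5.34109
  stratum Q4: (600/1520)²·(1 − 104/600)·106.8²/104 = 14.1272
  stratum Q5: (140/1520)²·(1 − 22/140)·167.6²/22 = 9.12953
V̂(x̄_st) = 73.1389
SE(x̄_st) = √73.1389 = 8.55213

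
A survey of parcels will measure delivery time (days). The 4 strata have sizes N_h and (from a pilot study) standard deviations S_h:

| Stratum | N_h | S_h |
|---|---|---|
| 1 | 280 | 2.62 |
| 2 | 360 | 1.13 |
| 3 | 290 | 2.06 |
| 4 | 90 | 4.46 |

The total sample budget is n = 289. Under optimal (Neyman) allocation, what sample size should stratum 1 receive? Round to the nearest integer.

99

Neyman allocation: n_h = n · N_h S_h / Σ N_i S_i, with n = 289.
  stratum 1: N_h·S_h = 280·2.62 = 733.60
  stratum 2: N_h·S_h = 360·1.13 = 406.80
  stratum 3: N_h·S_h = 290·2.06 = 597.40
  stratum 4: N_h·S_h = 90·4.46 = 401.40
Σ N_h S_h = 2139.20
n for stratum 1 = 289·733.60/2139.20 = 99.107 → 99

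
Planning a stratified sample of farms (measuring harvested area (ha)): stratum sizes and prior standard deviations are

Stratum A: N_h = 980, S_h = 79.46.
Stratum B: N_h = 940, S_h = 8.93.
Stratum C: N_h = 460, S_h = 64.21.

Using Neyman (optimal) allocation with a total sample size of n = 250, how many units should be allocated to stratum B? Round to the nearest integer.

18

Neyman allocation: n_h = n · N_h S_h / Σ N_i S_i, with n = 250.
  stratum A: N_h·S_h = 980·79.46 = 77870.80
  stratum B: N_h·S_h = 940·8.93 = 8394.20
  stratum C: N_h·S_h = 460·64.21 = 29536.60
Σ N_h S_h = 115801.60
n for stratum B = 250·8394.20/115801.60 = 18.122 → 18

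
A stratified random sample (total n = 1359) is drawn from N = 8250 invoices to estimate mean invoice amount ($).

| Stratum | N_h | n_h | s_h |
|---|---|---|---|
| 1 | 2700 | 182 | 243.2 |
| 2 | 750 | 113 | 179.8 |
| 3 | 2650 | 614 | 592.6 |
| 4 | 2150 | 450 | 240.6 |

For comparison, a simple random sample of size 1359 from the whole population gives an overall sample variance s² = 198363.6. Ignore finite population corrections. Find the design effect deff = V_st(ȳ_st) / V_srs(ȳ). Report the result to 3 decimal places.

V̂(ȳ_st) = Σ W_h² s_h²/n_h, with W_h = N_h/N and N = 8250:
  stratum 1: (2700/8250)²·243.2²/182 = 34.8077
  stratum 2: (750/8250)²·179.8²/113 = 2.36437
  stratum 3: (2650/8250)²·592.6²/614 = 59.0118
  stratum 4: (2150/8250)²·240.6²/450 = 8.73671
V_st = 104.921
V_srs = s²/n = 198363.6/1359 = 145.963
deff = V_st / V_srs = 104.921/145.963 = 0.7188

deff ≈ 0.719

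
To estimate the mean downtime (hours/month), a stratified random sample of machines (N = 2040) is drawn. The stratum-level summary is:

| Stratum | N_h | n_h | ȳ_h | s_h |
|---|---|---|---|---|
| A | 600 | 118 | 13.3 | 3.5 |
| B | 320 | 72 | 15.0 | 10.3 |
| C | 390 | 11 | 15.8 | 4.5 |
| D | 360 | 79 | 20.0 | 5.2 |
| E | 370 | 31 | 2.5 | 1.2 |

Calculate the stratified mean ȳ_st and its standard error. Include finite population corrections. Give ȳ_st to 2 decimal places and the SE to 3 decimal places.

ȳ_st ≈ 13.27, SE ≈ 0.332

ȳ_st = Σ W_h ȳ_h = (600·13.3 + 320·15.0 + 390·15.8 + 360·20.0 + 370·2.5)/2040 = 13.26814
V̂(ȳ_st) = Σ W_h² (1 − n_h/N_h) s_h²/n_h, with W_h = N_h/N and N = 2040:
  stratum A: (600/2040)²·(1 − 118/600)·3.5²/118 = 0.00721426
  stratum B: (320/2040)²·(1 − 72/320)·10.3²/72 = 0.0280985
  stratum C: (390/2040)²·(1 − 11/390)·4.5²/11 = 0.0653847
  stratum D: (360/2040)²·(1 − 79/360)·5.2²/79 = 0.00832009
  stratum E: (370/2040)²·(1 − 31/370)·1.2²/31 = 0.00140004
V̂(ȳ_st) = 0.110418
SE(ȳ_st) = √0.110418 = 0.332291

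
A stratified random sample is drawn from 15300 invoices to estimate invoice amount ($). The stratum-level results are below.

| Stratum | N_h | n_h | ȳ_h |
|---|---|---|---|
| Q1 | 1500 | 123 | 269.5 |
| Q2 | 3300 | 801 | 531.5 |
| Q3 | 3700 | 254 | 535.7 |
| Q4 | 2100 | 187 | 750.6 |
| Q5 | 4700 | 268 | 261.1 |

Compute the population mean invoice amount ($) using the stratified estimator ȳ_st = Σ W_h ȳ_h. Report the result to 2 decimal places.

ȳ_st ≈ 453.84

N = Σ N_h = 15300. Stratum weights W_h = N_h/N.
ȳ_st = (1500·269.5 + 3300·531.5 + 3700·535.7 + 2100·750.6 + 4700·261.1) / 15300 = 453.8379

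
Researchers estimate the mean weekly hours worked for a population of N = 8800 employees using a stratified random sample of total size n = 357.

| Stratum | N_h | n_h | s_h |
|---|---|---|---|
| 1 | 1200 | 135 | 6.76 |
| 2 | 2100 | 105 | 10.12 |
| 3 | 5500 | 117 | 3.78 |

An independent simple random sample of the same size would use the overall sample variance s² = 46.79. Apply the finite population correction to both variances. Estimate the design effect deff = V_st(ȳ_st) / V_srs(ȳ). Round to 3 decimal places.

V̂(ȳ_st) = Σ W_h² (1 − n_h/N_h) s_h²/n_h, with W_h = N_h/N and N = 8800:
  stratum 1: (1200/8800)²·(1 − 135/1200)·6.76²/135 = 0.00558631
  stratum 2: (2100/8800)²·(1 − 105/2100)·10.12²/105 = 0.0527678
  stratum 3: (5500/8800)²·(1 − 117/5500)·3.78²/117 = 0.0466895
V_st = 0.105044
V_srs = (1 − 357/8800)·46.79/357 = 0.125747
deff = V_st / V_srs = 0.105044/0.125747 = 0.8354

deff ≈ 0.835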